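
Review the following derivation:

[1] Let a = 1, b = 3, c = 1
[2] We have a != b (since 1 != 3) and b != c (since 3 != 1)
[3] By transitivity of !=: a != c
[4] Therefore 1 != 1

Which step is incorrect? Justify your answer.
Step 3: By transitivity of !=: a != c

Step 3 incorrectly applies transitivity to the '!=' relation. Transitivity states: if a R b and b R c, then a R c. However, '!=' is not transitive. Counterexample: 1 != 3 and 3 != 1, but 1 = 1 (both equal 1). Transitivity holds for relations like <, <=, =, but not for !=.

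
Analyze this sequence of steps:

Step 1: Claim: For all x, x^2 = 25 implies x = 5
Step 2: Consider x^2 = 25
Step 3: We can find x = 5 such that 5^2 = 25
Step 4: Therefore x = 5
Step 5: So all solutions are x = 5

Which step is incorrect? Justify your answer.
Step 4: Therefore x = 5

Step 4 incorrectly concludes that x = 5 is the only solution. The proof shows that x = 5 is A solution (existence), but does not show it is the ONLY solution (uniqueness). In fact, x = -5 is also a solution since (-5)^2 = 25. Finding one solution doesn't prove there are no others.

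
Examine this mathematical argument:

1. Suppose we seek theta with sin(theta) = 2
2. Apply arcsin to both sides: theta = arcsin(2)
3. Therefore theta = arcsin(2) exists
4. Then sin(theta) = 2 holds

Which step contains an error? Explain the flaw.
Step 2: Apply arcsin to both sides: theta = arcsin(2)

Step 2 applies arcsin to 2. However, arcsin(x) is only defined for x in [-1, 1] because sin(theta) can only produce values in that range. Since |2| > 1, arcsin(2) is undefined. There is no angle whose sine equals 2.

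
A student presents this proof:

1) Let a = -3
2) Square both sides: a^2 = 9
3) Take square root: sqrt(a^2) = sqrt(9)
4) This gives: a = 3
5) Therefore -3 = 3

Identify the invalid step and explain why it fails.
Step 4: This gives: a = 3

Step 4 incorrectly states that sqrt(a^2) = a. The correct identity is sqrt(a^2) = |a|. Since a = -3 < 0, we have sqrt(a^2) = |-3| = 3, not a = -3.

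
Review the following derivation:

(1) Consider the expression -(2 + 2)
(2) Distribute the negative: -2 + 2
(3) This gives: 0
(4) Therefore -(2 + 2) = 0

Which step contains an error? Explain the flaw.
Step 2: Distribute the negative: -2 + 2

Step 2 incorrectly distributes the negative sign. The correct distribution is -(2 + 2) = -2 - 2 = -4. The negative must be applied to both terms, not just the first. The error treats -(2 + 2) as -2 + 2, which equals 0 instead of -4.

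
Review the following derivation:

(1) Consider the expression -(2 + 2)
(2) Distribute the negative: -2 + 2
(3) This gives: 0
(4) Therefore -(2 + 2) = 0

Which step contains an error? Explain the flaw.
Step 2: Distribute the negative: -2 + 2

Step 2 incorrectly distributes the negative sign. The correct distribution is -(2 + 2) = -2 - 2 = -4. The negative must be applied to both terms, not just the first. The error treats -(2 + 2) as -2 + 2, which equals 0 instead of -4.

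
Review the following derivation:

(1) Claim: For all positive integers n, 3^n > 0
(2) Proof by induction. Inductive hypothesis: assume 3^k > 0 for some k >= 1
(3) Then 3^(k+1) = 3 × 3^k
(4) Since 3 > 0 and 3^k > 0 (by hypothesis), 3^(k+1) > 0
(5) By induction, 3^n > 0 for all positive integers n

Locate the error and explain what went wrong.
Step 5: By induction, 3^n > 0 for all positive integers n

Step 5 concludes the proof by induction, but no base case was ever established. A valid induction proof requires: (1) a base case proving 3^1 > 0, and (2) an inductive step showing IF 3^k > 0 THEN 3^(k+1) > 0. Steps 2-4 correctly establish the inductive step, but without the base case the conclusion in step 5 does not follow.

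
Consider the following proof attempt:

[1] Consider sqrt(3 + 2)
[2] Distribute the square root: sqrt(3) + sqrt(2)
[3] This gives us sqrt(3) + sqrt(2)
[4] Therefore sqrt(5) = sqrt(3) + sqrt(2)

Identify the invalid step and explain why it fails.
Step 2: Distribute the square root: sqrt(3) + sqrt(2)

Step 2 incorrectly 'distributes' the square root over addition. The square root function does not distribute: sqrt(a + b) ≠ sqrt(a) + sqrt(b). In fact, sqrt(3 + 2) = sqrt(5) ≈ 2.2361, while sqrt(3) + sqrt(2) ≈ 3.1463.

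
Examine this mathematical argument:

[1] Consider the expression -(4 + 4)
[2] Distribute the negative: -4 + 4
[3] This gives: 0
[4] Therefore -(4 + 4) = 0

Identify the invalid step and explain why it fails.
Step 2: Distribute the negative: -4 + 4

Step 2 incorrectly distributes the negative sign. The correct distribution is -(4 + 4) = -4 - 4 = -8. The negative must be applied to both terms, not just the first. The error treats -(4 + 4) as -4 + 4, which equals 0 instead of -8.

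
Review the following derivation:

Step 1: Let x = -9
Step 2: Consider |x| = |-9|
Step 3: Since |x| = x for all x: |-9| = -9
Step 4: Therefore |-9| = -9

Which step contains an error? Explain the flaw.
Step 3: Since |x| = x for all x: |-9| = -9

Step 3 incorrectly states that |x| = x for all x. The correct definition is |x| = x when x >= 0, and |x| = -x when x < 0. Since -9 < 0, we have |-9| = -(-9) = 9, not -9.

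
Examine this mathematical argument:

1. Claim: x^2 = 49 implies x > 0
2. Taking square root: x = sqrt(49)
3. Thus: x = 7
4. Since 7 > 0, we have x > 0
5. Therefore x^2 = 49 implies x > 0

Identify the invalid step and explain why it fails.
Step 2: Taking square root: x = sqrt(49)

Step 2 takes the square root and assumes the positive root only. The equation x^2 = 49 actually has two solutions: x = 7 and x = -7. The proof silently assumes x > 0 without justification, then uses this assumption to conclude x > 0, which is circular. The counterexample x = -7 shows the claim is false.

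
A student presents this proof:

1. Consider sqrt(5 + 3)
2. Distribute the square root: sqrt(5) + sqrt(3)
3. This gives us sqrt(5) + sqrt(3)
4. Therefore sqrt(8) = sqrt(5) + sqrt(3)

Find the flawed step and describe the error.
Step 2: Distribute the square root: sqrt(5) + sqrt(3)

Step 2 incorrectly 'distributes' the square root over addition. The square root function does not distribute: sqrt(a + b) ≠ sqrt(a) + sqrt(b). In fact, sqrt(5 + 3) = sqrt(8) ≈ 2.8284, while sqrt(5) + sqrt(3) ≈ 3.9681.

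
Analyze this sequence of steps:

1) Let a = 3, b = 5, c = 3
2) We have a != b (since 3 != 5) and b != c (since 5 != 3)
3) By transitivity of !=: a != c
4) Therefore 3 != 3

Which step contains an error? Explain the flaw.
Step 3: By transitivity of !=: a != c

Step 3 incorrectly applies transitivity to the '!=' relation. Transitivity states: if a R b and b R c, then a R c. However, '!=' is not transitive. Counterexample: 3 != 5 and 5 != 3, but 3 = 3 (both equal 3). Transitivity holds for relations like <, <=, =, but not for !=.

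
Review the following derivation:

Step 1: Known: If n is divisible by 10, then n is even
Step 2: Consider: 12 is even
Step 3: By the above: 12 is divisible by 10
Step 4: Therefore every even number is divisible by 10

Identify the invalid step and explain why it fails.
Step 3: By the above: 12 is divisible by 10

Step 3 commits the fallacy of affirming the consequent. The known fact 'divisible by 10 → even' does NOT imply 'even → divisible by 10'. That would be the converse, which is false. For example, 12 is even but 12 ÷ 10 = 1.20, which is not an integer.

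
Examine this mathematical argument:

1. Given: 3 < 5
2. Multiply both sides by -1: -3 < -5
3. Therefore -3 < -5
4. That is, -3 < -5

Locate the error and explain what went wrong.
Step 2: Multiply both sides by -1: -3 < -5

Step 2 multiplies both sides by -1 but fails to reverse the inequality sign. When multiplying (or dividing) an inequality by a negative number, the direction must be reversed. Since 3 < 5, we should get -3 > -5, i.e., -3 > -5.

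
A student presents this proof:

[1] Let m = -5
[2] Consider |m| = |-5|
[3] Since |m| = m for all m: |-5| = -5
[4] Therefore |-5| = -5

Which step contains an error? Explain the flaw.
Step 3: Since |m| = m for all m: |-5| = -5

Step 3 incorrectly states that |m| = m for all m. The correct definition is |m| = m when m >= 0, and |m| = -m when m < 0. Since -5 < 0, we have |-5| = -(-5) = 5, not -5.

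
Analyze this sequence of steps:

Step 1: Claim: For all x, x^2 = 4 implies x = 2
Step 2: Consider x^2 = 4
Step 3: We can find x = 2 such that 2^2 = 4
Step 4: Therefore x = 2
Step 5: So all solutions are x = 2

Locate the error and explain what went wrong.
Step 4: Therefore x = 2

Step 4 incorrectly concludes that x = 2 is the only solution. The proof shows that x = 2 is A solution (existence), but does not show it is the ONLY solution (uniqueness). In fact, x = -2 is also a solution since (-2)^2 = 4. Finding one solution doesn't prove there are no others.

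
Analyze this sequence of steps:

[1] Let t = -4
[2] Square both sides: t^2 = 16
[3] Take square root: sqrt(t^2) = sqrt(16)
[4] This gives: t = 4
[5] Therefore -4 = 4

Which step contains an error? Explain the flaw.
Step 4: This gives: t = 4

Step 4 incorrectly states that sqrt(t^2) = t. The correct identity is sqrt(t^2) = |t|. Since t = -4 < 0, we have sqrt(t^2) = |-4| = 4, not t = -4.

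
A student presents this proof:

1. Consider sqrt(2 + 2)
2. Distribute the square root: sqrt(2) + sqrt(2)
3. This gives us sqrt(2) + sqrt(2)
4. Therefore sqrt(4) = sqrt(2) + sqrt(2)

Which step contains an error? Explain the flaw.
Step 2: Distribute the square root: sqrt(2) + sqrt(2)

Step 2 incorrectly 'distributes' the square root over addition. The square root function does not distribute: sqrt(a + b) ≠ sqrt(a) + sqrt(b). In fact, sqrt(2 + 2) = sqrt(4) ≈ 2.0000, while sqrt(2) + sqrt(2) ≈ 2.8284.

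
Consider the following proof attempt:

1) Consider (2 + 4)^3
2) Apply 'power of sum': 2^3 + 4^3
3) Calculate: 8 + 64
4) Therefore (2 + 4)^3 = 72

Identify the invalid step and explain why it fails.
Step 2: Apply 'power of sum': 2^3 + 4^3

Step 2 incorrectly applies a non-existent rule '(a+b)^n = a^n + b^n'. This is false in general. The correct expansion uses the binomial theorem. The actual value is (2 + 4)^3 = 6^3 = 216, not 72.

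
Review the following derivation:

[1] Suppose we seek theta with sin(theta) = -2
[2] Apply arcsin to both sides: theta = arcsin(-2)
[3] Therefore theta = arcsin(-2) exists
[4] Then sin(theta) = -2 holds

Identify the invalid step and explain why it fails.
Step 2: Apply arcsin to both sides: theta = arcsin(-2)

Step 2 applies arcsin to -2. However, arcsin(x) is only defined for x in [-1, 1] because sin(theta) can only produce values in that range. Since |-2| > 1, arcsin(-2) is undefined. There is no angle whose sine equals -2.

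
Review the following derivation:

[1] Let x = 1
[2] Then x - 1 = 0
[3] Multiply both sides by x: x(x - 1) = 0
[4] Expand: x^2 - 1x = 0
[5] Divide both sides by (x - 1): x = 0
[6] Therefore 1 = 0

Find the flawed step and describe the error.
Step 5: Divide both sides by (x - 1): x = 0

Step 5 divides both sides by (x - 1). However, since x = 1, we have (x - 1) = 0. Division by zero is undefined, making this step invalid.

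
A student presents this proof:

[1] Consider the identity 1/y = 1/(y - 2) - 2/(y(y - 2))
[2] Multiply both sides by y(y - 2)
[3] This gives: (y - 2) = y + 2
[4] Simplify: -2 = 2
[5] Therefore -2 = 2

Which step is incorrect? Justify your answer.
Step 3: This gives: (y - 2) = y + 2

Step 3 makes a sign error when clearing denominators. Multiplying -2/(y(y - 2)) by y(y - 2) gives -2, not +2. The correct result is (y - 2) = y - 2, which is trivially true, not (y - 2) = y + 2. (Step 1 is a valid identity: 1/(y - 2) - 2/(y(y - 2)) = (y - 2)/(y(y - 2)) = 1/y.)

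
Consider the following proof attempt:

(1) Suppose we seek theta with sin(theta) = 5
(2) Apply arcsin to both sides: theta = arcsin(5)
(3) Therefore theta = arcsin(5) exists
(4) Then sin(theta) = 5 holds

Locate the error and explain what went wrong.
Step 2: Apply arcsin to both sides: theta = arcsin(5)

Step 2 applies arcsin to 5. However, arcsin(x) is only defined for x in [-1, 1] because sin(theta) can only produce values in that range. Since |5| > 1, arcsin(5) is undefined. There is no angle whose sine equals 5.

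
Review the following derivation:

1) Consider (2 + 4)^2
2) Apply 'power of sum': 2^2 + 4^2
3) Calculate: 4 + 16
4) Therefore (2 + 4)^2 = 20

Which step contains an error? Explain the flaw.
Step 2: Apply 'power of sum': 2^2 + 4^2

Step 2 incorrectly applies a non-existent rule '(a+b)^n = a^n + b^n'. This is false in general. The correct expansion uses the binomial theorem. The actual value is (2 + 4)^2 = 6^2 = 36, not 20.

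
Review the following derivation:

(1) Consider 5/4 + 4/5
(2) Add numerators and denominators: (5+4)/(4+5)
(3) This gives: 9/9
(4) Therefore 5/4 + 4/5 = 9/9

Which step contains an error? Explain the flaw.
Step 2: Add numerators and denominators: (5+4)/(4+5)

Step 2 incorrectly adds fractions by separately adding numerators and denominators. This is wrong. The correct method requires a common denominator: 5/4 + 4/5 = (5×5 + 4×4)/(4×5) = 41/20 = 41/20. The method used gives 9/9, which is different.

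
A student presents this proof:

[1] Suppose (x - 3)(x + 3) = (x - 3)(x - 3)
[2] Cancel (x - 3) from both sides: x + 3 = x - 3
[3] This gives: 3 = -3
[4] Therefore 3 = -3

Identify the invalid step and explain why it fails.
Step 2: Cancel (x - 3) from both sides: x + 3 = x - 3

Step 2 cancels (x - 3) from both sides. This is only valid if (x - 3) ≠ 0, i.e., x ≠ 3. When x = 3, both sides equal zero regardless of the other factors. The correct approach requires considering x = 3 as a separate case.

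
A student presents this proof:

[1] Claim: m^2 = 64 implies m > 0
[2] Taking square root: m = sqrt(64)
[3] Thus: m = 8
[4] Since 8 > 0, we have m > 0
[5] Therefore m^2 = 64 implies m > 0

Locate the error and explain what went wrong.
Step 2: Taking square root: m = sqrt(64)

Step 2 takes the square root and assumes the positive root only. The equation m^2 = 64 actually has two solutions: m = 8 and m = -8. The proof silently assumes m > 0 without justification, then uses this assumption to conclude m > 0, which is circular. The counterexample m = -8 shows the claim is false.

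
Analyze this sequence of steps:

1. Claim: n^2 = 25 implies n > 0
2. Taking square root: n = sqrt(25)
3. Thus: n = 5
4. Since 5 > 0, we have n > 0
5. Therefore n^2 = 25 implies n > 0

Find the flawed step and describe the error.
Step 2: Taking square root: n = sqrt(25)

Step 2 takes the square root and assumes the positive root only. The equation n^2 = 25 actually has two solutions: n = 5 and n = -5. The proof silently assumes n > 0 without justification, then uses this assumption to conclude n > 0, which is circular. The counterexample n = -5 shows the claim is false.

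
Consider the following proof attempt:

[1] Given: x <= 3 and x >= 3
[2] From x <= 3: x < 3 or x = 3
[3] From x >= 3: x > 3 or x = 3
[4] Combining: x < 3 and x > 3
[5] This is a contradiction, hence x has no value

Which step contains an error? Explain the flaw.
Step 4: Combining: x < 3 and x > 3

Step 4 incorrectly combines the conditions. From x <= 3 and x >= 3, the intersection is x = 3. The error treats the 'or' cases as 'and' requirements. The correct conclusion is that x = 3 is the unique solution, not that no solution exists.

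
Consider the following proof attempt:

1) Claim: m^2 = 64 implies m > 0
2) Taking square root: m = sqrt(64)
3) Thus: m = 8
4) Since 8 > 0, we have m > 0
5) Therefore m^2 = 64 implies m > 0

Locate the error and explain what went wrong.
Step 2: Taking square root: m = sqrt(64)

Step 2 takes the square root and assumes the positive root only. The equation m^2 = 64 actually has two solutions: m = 8 and m = -8. The proof silently assumes m > 0 without justification, then uses this assumption to conclude m > 0, which is circular. The counterexample m = -8 shows the claim is false.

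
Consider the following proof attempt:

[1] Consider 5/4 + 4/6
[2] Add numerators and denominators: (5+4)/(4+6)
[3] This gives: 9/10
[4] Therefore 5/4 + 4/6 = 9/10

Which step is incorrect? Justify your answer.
Step 2: Add numerators and denominators: (5+4)/(4+6)

Step 2 incorrectly adds fractions by separately adding numerators and denominators. This is wrong. The correct method requires a common denominator: 5/4 + 4/6 = (5×6 + 4×4)/(4×6) = 46/24 = 23/12. The method used gives 9/10, which is different.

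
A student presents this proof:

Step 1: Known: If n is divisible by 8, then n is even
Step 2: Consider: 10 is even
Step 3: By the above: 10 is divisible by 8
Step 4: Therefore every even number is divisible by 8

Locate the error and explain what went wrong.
Step 3: By the above: 10 is divisible by 8

Step 3 commits the fallacy of affirming the consequent. The known fact 'divisible by 8 → even' does NOT imply 'even → divisible by 8'. That would be the converse, which is false. For example, 10 is even but 10 ÷ 8 = 1.25, which is not an integer.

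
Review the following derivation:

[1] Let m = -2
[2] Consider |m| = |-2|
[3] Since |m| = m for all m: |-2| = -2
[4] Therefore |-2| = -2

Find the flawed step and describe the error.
Step 3: Since |m| = m for all m: |-2| = -2

Step 3 incorrectly states that |m| = m for all m. The correct definition is |m| = m when m >= 0, and |m| = -m when m < 0. Since -2 < 0, we have |-2| = -(-2) = 2, not -2.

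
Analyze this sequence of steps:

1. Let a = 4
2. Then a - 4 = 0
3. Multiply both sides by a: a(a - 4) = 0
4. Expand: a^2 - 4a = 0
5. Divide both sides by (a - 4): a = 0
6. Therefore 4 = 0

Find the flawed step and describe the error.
Step 5: Divide both sides by (a - 4): a = 0

Step 5 divides both sides by (a - 4). However, since a = 4, we have (a - 4) = 0. Division by zero is undefined, making this step invalid.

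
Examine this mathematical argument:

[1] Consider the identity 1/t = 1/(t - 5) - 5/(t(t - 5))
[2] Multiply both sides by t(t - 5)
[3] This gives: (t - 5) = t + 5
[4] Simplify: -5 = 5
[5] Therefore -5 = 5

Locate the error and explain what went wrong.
Step 3: This gives: (t - 5) = t + 5

Step 3 makes a sign error when clearing denominators. Multiplying -5/(t(t - 5)) by t(t - 5) gives -5, not +5. The correct result is (t - 5) = t - 5, which is trivially true, not (t - 5) = t + 5. (Step 1 is a valid identity: 1/(t - 5) - 5/(t(t - 5)) = (t - 5)/(t(t - 5)) = 1/t.)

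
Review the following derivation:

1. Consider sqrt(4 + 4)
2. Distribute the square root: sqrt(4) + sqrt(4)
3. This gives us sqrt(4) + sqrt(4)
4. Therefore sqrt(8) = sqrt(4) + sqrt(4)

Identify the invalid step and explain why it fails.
Step 2: Distribute the square root: sqrt(4) + sqrt(4)

Step 2 incorrectly 'distributes' the square root over addition. The square root function does not distribute: sqrt(a + b) ≠ sqrt(a) + sqrt(b). In fact, sqrt(4 + 4) = sqrt(8) ≈ 2.8284, while sqrt(4) + sqrt(4) ≈ 4.0000.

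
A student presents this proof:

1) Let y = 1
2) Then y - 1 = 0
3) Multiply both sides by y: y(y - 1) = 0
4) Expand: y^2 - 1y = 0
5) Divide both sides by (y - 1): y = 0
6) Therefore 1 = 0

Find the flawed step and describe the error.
Step 5: Divide both sides by (y - 1): y = 0

Step 5 divides both sides by (y - 1). However, since y = 1, we have (y - 1) = 0. Division by zero is undefined, making this step invalid.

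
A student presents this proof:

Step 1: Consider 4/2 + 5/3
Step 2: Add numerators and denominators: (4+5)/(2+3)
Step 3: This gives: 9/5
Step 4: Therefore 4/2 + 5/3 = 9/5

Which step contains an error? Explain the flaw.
Step 2: Add numerators and denominators: (4+5)/(2+3)

Step 2 incorrectly adds fractions by separately adding numerators and denominators. This is wrong. The correct method requires a common denominator: 4/2 + 5/3 = (4×3 + 5×2)/(2×3) = 22/6 = 11/3. The method used gives 9/5, which is different.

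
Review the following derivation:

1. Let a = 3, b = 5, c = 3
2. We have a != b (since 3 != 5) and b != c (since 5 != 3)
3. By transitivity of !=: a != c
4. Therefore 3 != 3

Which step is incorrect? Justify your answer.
Step 3: By transitivity of !=: a != c

Step 3 incorrectly applies transitivity to the '!=' relation. Transitivity states: if a R b and b R c, then a R c. However, '!=' is not transitive. Counterexample: 3 != 5 and 5 != 3, but 3 = 3 (both equal 3). Transitivity holds for relations like <, <=, =, but not for !=.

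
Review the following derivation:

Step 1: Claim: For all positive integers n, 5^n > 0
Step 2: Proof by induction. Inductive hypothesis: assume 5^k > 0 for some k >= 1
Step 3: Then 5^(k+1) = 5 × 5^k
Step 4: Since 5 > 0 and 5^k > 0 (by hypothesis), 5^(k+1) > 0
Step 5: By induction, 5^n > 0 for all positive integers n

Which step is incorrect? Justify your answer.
Step 5: By induction, 5^n > 0 for all positive integers n

Step 5 concludes the proof by induction, but no base case was ever established. A valid induction proof requires: (1) a base case proving 5^1 > 0, and (2) an inductive step showing IF 5^k > 0 THEN 5^(k+1) > 0. Steps 2-4 correctly establish the inductive step, but without the base case the conclusion in step 5 does not follow.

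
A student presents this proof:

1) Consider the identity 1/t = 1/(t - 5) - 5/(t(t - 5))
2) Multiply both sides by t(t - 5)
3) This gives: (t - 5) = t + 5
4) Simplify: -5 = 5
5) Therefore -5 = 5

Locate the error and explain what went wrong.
Step 3: This gives: (t - 5) = t + 5

Step 3 makes a sign error when clearing denominators. Multiplying -5/(t(t - 5)) by t(t - 5) gives -5, not +5. The correct result is (t - 5) = t - 5, which is trivially true, not (t - 5) = t + 5. (Step 1 is a valid identity: 1/(t - 5) - 5/(t(t - 5)) = (t - 5)/(t(t - 5)) = 1/t.)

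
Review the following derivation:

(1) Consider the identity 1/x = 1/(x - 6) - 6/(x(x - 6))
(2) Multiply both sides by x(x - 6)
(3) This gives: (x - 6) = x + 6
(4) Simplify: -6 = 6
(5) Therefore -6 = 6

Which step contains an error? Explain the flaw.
Step 3: This gives: (x - 6) = x + 6

Step 3 makes a sign error when clearing denominators. Multiplying -6/(x(x - 6)) by x(x - 6) gives -6, not +6. The correct result is (x - 6) = x - 6, which is trivially true, not (x - 6) = x + 6. (Step 1 is a valid identity: 1/(x - 6) - 6/(x(x - 6)) = (x - 6)/(x(x - 6)) = 1/x.)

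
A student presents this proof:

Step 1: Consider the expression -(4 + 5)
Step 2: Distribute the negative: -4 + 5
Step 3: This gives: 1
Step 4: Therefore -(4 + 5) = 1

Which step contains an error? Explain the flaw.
Step 2: Distribute the negative: -4 + 5

Step 2 incorrectly distributes the negative sign. The correct distribution is -(4 + 5) = -4 - 5 = -9. The negative must be applied to both terms, not just the first. The error treats -(4 + 5) as -4 + 5, which equals 1 instead of -9.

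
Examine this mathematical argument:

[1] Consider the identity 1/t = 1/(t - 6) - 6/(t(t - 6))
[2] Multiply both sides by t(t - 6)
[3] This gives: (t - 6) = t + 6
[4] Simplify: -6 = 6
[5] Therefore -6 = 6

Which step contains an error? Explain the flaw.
Step 3: This gives: (t - 6) = t + 6

Step 3 makes a sign error when clearing denominators. Multiplying -6/(t(t - 6)) by t(t - 6) gives -6, not +6. The correct result is (t - 6) = t - 6, which is trivially true, not (t - 6) = t + 6. (Step 1 is a valid identity: 1/(t - 6) - 6/(t(t - 6)) = (t - 6)/(t(t - 6)) = 1/t.)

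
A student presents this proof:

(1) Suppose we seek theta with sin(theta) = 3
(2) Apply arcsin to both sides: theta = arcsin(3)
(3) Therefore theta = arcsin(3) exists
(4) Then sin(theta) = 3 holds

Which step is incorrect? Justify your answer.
Step 2: Apply arcsin to both sides: theta = arcsin(3)

Step 2 applies arcsin to 3. However, arcsin(x) is only defined for x in [-1, 1] because sin(theta) can only produce values in that range. Since |3| > 1, arcsin(3) is undefined. There is no angle whose sine equals 3.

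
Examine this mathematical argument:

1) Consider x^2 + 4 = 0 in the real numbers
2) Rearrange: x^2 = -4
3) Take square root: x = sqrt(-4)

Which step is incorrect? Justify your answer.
Step 3: Take square root: x = sqrt(-4)

Step 3 takes the square root of -4, which is negative. In the real number system, the square root of a negative number is undefined. The equation x^2 + 4 = 0 has no real solutions. Square roots of negative numbers only exist in the complex numbers.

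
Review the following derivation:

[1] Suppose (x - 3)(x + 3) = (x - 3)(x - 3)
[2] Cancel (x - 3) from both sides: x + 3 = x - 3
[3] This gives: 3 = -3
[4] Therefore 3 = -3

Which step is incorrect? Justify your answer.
Step 2: Cancel (x - 3) from both sides: x + 3 = x - 3

Step 2 cancels (x - 3) from both sides. This is only valid if (x - 3) ≠ 0, i.e., x ≠ 3. When x = 3, both sides equal zero regardless of the other factors. The correct approach requires considering x = 3 as a separate case.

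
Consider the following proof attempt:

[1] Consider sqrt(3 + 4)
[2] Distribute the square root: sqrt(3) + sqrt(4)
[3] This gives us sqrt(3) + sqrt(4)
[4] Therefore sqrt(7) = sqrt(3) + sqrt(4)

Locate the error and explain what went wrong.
Step 2: Distribute the square root: sqrt(3) + sqrt(4)

Step 2 incorrectly 'distributes' the square root over addition. The square root function does not distribute: sqrt(a + b) ≠ sqrt(a) + sqrt(b). In fact, sqrt(3 + 4) = sqrt(7) ≈ 2.6458, while sqrt(3) + sqrt(4) ≈ 3.7321.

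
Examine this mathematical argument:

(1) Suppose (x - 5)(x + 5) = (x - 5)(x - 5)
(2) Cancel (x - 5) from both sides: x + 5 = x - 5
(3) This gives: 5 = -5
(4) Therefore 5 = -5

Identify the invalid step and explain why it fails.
Step 2: Cancel (x - 5) from both sides: x + 5 = x - 5

Step 2 cancels (x - 5) from both sides. This is only valid if (x - 5) ≠ 0, i.e., x ≠ 5. When x = 5, both sides equal zero regardless of the other factors. The correct approach requires considering x = 5 as a separate case.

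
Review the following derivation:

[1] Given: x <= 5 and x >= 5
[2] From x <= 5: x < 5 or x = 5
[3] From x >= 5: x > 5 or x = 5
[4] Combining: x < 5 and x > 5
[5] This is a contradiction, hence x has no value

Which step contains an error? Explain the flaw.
Step 4: Combining: x < 5 and x > 5

Step 4 incorrectly combines the conditions. From x <= 5 and x >= 5, the intersection is x = 5. The error treats the 'or' cases as 'and' requirements. The correct conclusion is that x = 5 is the unique solution, not that no solution exists.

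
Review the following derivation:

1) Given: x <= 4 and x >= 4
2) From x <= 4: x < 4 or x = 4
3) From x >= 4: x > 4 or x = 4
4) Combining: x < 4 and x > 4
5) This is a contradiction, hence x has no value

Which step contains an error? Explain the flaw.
Step 4: Combining: x < 4 and x > 4

Step 4 incorrectly combines the conditions. From x <= 4 and x >= 4, the intersection is x = 4. The error treats the 'or' cases as 'and' requirements. The correct conclusion is that x = 4 is the unique solution, not that no solution exists.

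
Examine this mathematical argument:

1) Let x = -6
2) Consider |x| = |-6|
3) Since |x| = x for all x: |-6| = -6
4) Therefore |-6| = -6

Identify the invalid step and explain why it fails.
Step 3: Since |x| = x for all x: |-6| = -6

Step 3 incorrectly states that |x| = x for all x. The correct definition is |x| = x when x >= 0, and |x| = -x when x < 0. Since -6 < 0, we have |-6| = -(-6) = 6, not -6.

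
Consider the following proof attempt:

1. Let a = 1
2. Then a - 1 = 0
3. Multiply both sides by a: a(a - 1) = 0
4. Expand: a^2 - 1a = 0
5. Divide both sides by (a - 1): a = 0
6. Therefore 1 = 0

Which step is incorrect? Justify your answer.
Step 5: Divide both sides by (a - 1): a = 0

Step 5 divides both sides by (a - 1). However, since a = 1, we have (a - 1) = 0. Division by zero is undefined, making this step invalid.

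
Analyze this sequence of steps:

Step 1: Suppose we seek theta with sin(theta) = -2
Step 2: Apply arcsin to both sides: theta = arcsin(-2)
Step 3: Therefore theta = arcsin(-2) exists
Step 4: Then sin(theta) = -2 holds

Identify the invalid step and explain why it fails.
Step 2: Apply arcsin to both sides: theta = arcsin(-2)

Step 2 applies arcsin to -2. However, arcsin(x) is only defined for x in [-1, 1] because sin(theta) can only produce values in that range. Since |-2| > 1, arcsin(-2) is undefined. There is no angle whose sine equals -2.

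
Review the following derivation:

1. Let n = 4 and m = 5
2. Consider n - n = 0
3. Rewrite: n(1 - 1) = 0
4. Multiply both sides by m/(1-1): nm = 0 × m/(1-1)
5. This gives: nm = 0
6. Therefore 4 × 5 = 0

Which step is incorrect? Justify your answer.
Step 4: Multiply both sides by m/(1-1): nm = 0 × m/(1-1)

Step 4 multiplies both sides by m/(1-1). However, 1-1 = 0, so this is multiplication by m/0, which is undefined. We cannot multiply by an undefined expression.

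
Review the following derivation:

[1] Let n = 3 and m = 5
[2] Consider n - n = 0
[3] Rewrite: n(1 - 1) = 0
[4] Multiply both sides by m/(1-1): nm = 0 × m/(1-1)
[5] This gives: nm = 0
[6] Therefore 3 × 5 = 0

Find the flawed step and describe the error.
Step 4: Multiply both sides by m/(1-1): nm = 0 × m/(1-1)

Step 4 multiplies both sides by m/(1-1). However, 1-1 = 0, so this is multiplication by m/0, which is undefined. We cannot multiply by an undefined expression.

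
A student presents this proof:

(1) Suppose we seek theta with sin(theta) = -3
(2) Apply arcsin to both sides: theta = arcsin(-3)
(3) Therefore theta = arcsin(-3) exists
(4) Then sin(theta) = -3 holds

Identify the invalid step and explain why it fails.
Step 2: Apply arcsin to both sides: theta = arcsin(-3)

Step 2 applies arcsin to -3. However, arcsin(x) is only defined for x in [-1, 1] because sin(theta) can only produce values in that range. Since |-3| > 1, arcsin(-3) is undefined. There is no angle whose sine equals -3.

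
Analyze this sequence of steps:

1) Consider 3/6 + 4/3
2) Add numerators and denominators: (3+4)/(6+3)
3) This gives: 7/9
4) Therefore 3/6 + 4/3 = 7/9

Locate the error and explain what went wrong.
Step 2: Add numerators and denominators: (3+4)/(6+3)

Step 2 incorrectly adds fractions by separately adding numerators and denominators. This is wrong. The correct method requires a common denominator: 3/6 + 4/3 = (3×3 + 4×6)/(6×3) = 33/18 = 11/6. The method used gives 7/9, which is different.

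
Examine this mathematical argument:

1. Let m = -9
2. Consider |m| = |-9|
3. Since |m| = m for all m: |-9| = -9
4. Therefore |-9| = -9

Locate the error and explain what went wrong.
Step 3: Since |m| = m for all m: |-9| = -9

Step 3 incorrectly states that |m| = m for all m. The correct definition is |m| = m when m >= 0, and |m| = -m when m < 0. Since -9 < 0, we have |-9| = -(-9) = 9, not -9.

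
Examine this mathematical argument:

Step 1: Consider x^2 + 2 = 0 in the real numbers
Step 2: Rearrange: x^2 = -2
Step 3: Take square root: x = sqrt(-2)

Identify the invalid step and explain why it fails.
Step 3: Take square root: x = sqrt(-2)

Step 3 takes the square root of -2, which is negative. In the real number system, the square root of a negative number is undefined. The equation x^2 + 2 = 0 has no real solutions. Square roots of negative numbers only exist in the complex numbers.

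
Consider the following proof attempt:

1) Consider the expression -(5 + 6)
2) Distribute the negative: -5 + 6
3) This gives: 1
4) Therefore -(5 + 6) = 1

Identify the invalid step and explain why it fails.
Step 2: Distribute the negative: -5 + 6

Step 2 incorrectly distributes the negative sign. The correct distribution is -(5 + 6) = -5 - 6 = -11. The negative must be applied to both terms, not just the first. The error treats -(5 + 6) as -5 + 6, which equals 1 instead of -11.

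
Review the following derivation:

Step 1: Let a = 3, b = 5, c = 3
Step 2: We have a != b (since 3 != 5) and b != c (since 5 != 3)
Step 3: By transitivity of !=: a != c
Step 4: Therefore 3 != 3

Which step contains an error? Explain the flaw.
Step 3: By transitivity of !=: a != c

Step 3 incorrectly applies transitivity to the '!=' relation. Transitivity states: if a R b and b R c, then a R c. However, '!=' is not transitive. Counterexample: 3 != 5 and 5 != 3, but 3 = 3 (both equal 3). Transitivity holds for relations like <, <=, =, but not for !=.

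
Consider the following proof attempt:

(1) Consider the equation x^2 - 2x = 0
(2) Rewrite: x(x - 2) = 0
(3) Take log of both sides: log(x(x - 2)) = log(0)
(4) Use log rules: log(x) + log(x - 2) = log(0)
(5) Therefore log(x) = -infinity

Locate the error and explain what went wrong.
Step 3: Take log of both sides: log(x(x - 2)) = log(0)

Step 3 takes the logarithm of both sides, resulting in log(0) on the right side. The logarithm is only defined for positive numbers; log(0) is undefined (approaches negative infinity). This operation is invalid.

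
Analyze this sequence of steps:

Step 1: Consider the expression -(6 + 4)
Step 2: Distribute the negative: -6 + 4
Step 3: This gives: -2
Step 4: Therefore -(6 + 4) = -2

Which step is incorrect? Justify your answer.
Step 2: Distribute the negative: -6 + 4

Step 2 incorrectly distributes the negative sign. The correct distribution is -(6 + 4) = -6 - 4 = -10. The negative must be applied to both terms, not just the first. The error treats -(6 + 4) as -6 + 4, which equals -2 instead of -10.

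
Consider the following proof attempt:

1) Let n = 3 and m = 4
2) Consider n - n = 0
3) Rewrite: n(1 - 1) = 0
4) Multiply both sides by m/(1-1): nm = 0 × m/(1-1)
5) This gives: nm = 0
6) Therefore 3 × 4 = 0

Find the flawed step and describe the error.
Step 4: Multiply both sides by m/(1-1): nm = 0 × m/(1-1)

Step 4 multiplies both sides by m/(1-1). However, 1-1 = 0, so this is multiplication by m/0, which is undefined. We cannot multiply by an undefined expression.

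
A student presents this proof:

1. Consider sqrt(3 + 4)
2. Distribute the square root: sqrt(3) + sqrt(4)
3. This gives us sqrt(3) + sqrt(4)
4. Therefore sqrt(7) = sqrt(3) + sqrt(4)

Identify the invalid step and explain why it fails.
Step 2: Distribute the square root: sqrt(3) + sqrt(4)

Step 2 incorrectly 'distributes' the square root over addition. The square root function does not distribute: sqrt(a + b) ≠ sqrt(a) + sqrt(b). In fact, sqrt(3 + 4) = sqrt(7) ≈ 2.6458, while sqrt(3) + sqrt(4) ≈ 3.7321.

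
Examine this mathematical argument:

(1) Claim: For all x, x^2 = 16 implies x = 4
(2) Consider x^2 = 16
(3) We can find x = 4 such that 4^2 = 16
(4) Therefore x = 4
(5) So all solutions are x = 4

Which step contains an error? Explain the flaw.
Step 4: Therefore x = 4

Step 4 incorrectly concludes that x = 4 is the only solution. The proof shows that x = 4 is A solution (existence), but does not show it is the ONLY solution (uniqueness). In fact, x = -4 is also a solution since (-4)^2 = 16. Finding one solution doesn't prove there are no others.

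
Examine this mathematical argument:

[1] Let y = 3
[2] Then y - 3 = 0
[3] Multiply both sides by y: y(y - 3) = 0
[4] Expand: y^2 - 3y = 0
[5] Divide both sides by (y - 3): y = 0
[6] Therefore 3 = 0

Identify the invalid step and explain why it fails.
Step 5: Divide both sides by (y - 3): y = 0

Step 5 divides both sides by (y - 3). However, since y = 3, we have (y - 3) = 0. Division by zero is undefined, making this step invalid.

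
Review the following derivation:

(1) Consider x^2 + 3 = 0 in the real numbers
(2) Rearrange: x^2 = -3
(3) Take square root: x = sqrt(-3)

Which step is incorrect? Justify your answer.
Step 3: Take square root: x = sqrt(-3)

Step 3 takes the square root of -3, which is negative. In the real number system, the square root of a negative number is undefined. The equation x^2 + 3 = 0 has no real solutions. Square roots of negative numbers only exist in the complex numbers.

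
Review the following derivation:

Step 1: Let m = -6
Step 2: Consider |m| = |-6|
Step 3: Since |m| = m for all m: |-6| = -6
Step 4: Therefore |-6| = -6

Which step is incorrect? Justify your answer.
Step 3: Since |m| = m for all m: |-6| = -6

Step 3 incorrectly states that |m| = m for all m. The correct definition is |m| = m when m >= 0, and |m| = -m when m < 0. Since -6 < 0, we have |-6| = -(-6) = 6, not -6.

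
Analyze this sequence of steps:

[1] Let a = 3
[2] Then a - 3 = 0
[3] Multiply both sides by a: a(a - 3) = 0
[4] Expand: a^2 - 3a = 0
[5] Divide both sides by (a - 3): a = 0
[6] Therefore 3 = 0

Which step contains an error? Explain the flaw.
Step 5: Divide both sides by (a - 3): a = 0

Step 5 divides both sides by (a - 3). However, since a = 3, we have (a - 3) = 0. Division by zero is undefined, making this step invalid.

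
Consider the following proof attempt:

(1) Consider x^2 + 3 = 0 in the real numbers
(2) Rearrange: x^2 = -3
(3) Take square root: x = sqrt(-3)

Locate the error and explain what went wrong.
Step 3: Take square root: x = sqrt(-3)

Step 3 takes the square root of -3, which is negative. In the real number system, the square root of a negative number is undefined. The equation x^2 + 3 = 0 has no real solutions. Square roots of negative numbers only exist in the complex numbers.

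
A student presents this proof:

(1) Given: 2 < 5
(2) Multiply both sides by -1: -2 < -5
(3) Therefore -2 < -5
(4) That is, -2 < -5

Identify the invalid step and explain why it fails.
Step 2: Multiply both sides by -1: -2 < -5

Step 2 multiplies both sides by -1 but fails to reverse the inequality sign. When multiplying (or dividing) an inequality by a negative number, the direction must be reversed. Since 2 < 5, we should get -2 > -5, i.e., -2 > -5.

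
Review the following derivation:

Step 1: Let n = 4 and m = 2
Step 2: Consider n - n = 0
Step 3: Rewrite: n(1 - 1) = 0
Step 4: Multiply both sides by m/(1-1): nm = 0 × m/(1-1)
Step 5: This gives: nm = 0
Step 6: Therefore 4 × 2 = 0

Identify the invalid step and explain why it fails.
Step 4: Multiply both sides by m/(1-1): nm = 0 × m/(1-1)

Step 4 multiplies both sides by m/(1-1). However, 1-1 = 0, so this is multiplication by m/0, which is undefined. We cannot multiply by an undefined expression.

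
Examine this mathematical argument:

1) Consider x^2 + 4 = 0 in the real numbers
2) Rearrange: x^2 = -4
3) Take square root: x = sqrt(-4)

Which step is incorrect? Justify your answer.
Step 3: Take square root: x = sqrt(-4)

Step 3 takes the square root of -4, which is negative. In the real number system, the square root of a negative number is undefined. The equation x^2 + 4 = 0 has no real solutions. Square roots of negative numbers only exist in the complex numbers.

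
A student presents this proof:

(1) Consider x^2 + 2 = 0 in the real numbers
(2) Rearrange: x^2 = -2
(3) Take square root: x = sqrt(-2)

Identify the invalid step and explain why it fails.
Step 3: Take square root: x = sqrt(-2)

Step 3 takes the square root of -2, which is negative. In the real number system, the square root of a negative number is undefined. The equation x^2 + 2 = 0 has no real solutions. Square roots of negative numbers only exist in the complex numbers.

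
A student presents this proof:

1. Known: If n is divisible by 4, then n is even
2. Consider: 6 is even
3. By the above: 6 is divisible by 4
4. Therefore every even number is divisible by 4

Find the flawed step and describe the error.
Step 3: By the above: 6 is divisible by 4

Step 3 commits the fallacy of affirming the consequent. The known fact 'divisible by 4 → even' does NOT imply 'even → divisible by 4'. That would be the converse, which is false. For example, 6 is even but 6 ÷ 4 = 1.50, which is not an integer.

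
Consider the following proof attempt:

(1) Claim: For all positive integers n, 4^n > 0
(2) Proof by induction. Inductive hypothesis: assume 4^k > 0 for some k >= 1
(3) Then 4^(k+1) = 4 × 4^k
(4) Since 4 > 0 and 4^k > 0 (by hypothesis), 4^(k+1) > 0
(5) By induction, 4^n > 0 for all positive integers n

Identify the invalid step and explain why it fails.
Step 5: By induction, 4^n > 0 for all positive integers n

Step 5 concludes the proof by induction, but no base case was ever established. A valid induction proof requires: (1) a base case proving 4^1 > 0, and (2) an inductive step showing IF 4^k > 0 THEN 4^(k+1) > 0. Steps 2-4 correctly establish the inductive step, but without the base case the conclusion in step 5 does not follow.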